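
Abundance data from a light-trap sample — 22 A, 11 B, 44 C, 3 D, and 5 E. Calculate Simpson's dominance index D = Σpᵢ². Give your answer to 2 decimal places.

0.36

Total N = 22+11+44+3+5 = 85, so the proportions are 0.2588, 0.1294, 0.5176, 0.0353, 0.0588 (working shown to 4 dp, full precision carried).
D = 0.2588² + 0.1294² + 0.5176² + 0.0353² + 0.0588² = 0.0670 + 0.0167 + 0.2680 + 0.0012 + 0.0035 = 0.3564.
To 2 decimal places, D = 0.36.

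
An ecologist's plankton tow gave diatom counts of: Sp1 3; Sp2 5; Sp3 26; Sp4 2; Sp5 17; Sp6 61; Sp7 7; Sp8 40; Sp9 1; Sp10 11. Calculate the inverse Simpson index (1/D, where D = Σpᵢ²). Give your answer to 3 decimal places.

Total N = 3+5+26+2+17+61+7+40+1+11 = 173, so the proportions are 0.017341, 0.0289017, 0.150289, 0.0115607, 0.0982659, 0.3526012, 0.0404624, 0.2312139, 0.0057803, 0.0635838 (working shown to 7 dp, full precision carried).
D = 0.017341² + 0.0289017² + 0.150289² + 0.0115607² + 0.0982659² + 0.3526012² + 0.0404624² + 0.2312139² + 0.0057803² + 0.0635838² = 0.0003007 + 0.0008353 + 0.0225868 + 0.0001336 + 0.0096562 + 0.1243276 + 0.0016372 + 0.0534599 + 0.0000334 + 0.0040429 = 0.2170136.
So 1/D = 4.60801, i.e. 4.608 to 3 decimal places.

4.608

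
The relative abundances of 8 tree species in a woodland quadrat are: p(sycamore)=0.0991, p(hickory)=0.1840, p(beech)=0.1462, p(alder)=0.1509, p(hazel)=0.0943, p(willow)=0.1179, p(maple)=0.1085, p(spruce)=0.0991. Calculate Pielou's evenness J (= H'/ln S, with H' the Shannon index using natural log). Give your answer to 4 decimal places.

H' = −Σ pᵢ ln pᵢ = −((-0.229082) + (-0.311479) + (-0.281110) + (-0.285373) + (-0.222668) + (-0.252061) + (-0.240979) + (-0.229082)) = 2.051834 (working shown to 6 dp, full precision carried).
With S = 8 species, ln S = 2.079442, so J = 2.051834/2.079442 = 0.986724, i.e. 0.9867 to 4 decimal places.

0.9867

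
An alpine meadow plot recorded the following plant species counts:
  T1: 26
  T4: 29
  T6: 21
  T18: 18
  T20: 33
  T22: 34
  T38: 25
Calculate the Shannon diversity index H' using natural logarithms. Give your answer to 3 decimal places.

1.924

Total N = 26+29+21+18+33+34+25 = 186, so the proportions are 0.13978, 0.15591, 0.1129, 0.09677, 0.17742, 0.1828, 0.13441 (working shown to 5 dp, full precision carried).
Each pᵢ ln pᵢ term: 0.13978×(-1.96765)=-0.27505, 0.15591×(-1.85845)=-0.28976, 0.1129×(-2.18122)=-0.24627, 0.09677×(-2.33537)=-0.22600, 0.17742×(-1.72924)=-0.30680, 0.1828×(-1.69939)=-0.31064, 0.13441×(-2.00687)=-0.26974.
Sum = -1.92426, so H' = 1.924.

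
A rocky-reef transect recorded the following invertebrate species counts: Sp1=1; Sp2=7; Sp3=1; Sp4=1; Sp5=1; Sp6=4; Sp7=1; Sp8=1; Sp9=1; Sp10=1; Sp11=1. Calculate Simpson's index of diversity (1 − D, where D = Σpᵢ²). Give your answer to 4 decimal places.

0.8150

Total N = 1+7+1+1+1+4+1+1+1+1+1 = 20, so the proportions are 0.05, 0.35, 0.05, 0.05, 0.05, 0.2, 0.05, 0.05, 0.05, 0.05, 0.05 (working shown to 6 dp, full precision carried).
D = 0.05² + 0.35² + 0.05² + 0.05² + 0.05² + 0.2² + 0.05² + 0.05² + 0.05² + 0.05² + 0.05² = 0.002500 + 0.122500 + 0.002500 + 0.002500 + 0.002500 + 0.040000 + 0.002500 + 0.002500 + 0.002500 + 0.002500 + 0.002500 = 0.185000.
So 1 − D = 0.815000, i.e. 0.8150 to 4 decimal places.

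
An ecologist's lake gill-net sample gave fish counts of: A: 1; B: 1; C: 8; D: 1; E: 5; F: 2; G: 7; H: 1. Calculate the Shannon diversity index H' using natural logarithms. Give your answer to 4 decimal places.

Total N = 1+1+8+1+5+2+7+1 = 26, so the proportions are 0.038462, 0.038462, 0.307692, 0.038462, 0.192308, 0.076923, 0.269231, 0.038462 (working shown to 6 dp, full precision carried).
Each pᵢ ln pᵢ term: 0.038462×(-3.258097)=-0.125311, 0.038462×(-3.258097)=-0.125311, 0.307692×(-1.178655)=-0.362663, 0.038462×(-3.258097)=-0.125311, 0.192308×(-1.648659)=-0.317050, 0.076923×(-2.564949)=-0.197304, 0.269231×(-1.312186)=-0.353281, 0.038462×(-3.258097)=-0.125311.
Sum = -1.731543, so H' = 1.7315.

1.7315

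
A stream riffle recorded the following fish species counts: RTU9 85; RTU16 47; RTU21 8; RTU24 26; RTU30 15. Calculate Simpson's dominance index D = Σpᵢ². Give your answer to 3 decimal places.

0.317

Total N = 85+47+8+26+15 = 181, so the proportions are 0.46961, 0.25967, 0.0442, 0.14365, 0.08287 (working shown to 5 dp, full precision carried).
D = 0.46961² + 0.25967² + 0.0442² + 0.14365² + 0.08287² = 0.22054 + 0.06743 + 0.00195 + 0.02063 + 0.00687 = 0.31742.
To 3 decimal places, D = 0.317.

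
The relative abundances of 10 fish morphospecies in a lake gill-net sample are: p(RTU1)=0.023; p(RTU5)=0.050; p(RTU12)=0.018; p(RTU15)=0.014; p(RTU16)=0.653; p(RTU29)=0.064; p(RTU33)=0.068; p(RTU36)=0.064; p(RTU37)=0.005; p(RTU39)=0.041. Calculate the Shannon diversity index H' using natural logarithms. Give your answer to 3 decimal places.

Each pᵢ ln pᵢ term (working shown to 5 dp, full precision carried): 0.023×(-3.77226)=-0.08676, 0.05×(-2.99573)=-0.14979, 0.018×(-4.01738)=-0.07231, 0.014×(-4.26870)=-0.05976, 0.653×(-0.42618)=-0.27829, 0.064×(-2.74887)=-0.17593, 0.068×(-2.68825)=-0.18280, 0.064×(-2.74887)=-0.17593, 0.005×(-5.29832)=-0.02649, 0.041×(-3.19418)=-0.13096.
Sum = -1.33903, so H' = 1.339.

1.339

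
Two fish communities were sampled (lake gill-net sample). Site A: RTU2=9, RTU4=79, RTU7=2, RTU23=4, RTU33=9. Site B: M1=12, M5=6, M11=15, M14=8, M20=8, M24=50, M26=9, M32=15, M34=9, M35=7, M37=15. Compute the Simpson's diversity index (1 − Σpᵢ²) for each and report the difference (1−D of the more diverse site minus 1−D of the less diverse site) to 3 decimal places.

Site A: N=103, proportions 0.08738, 0.76699, 0.01942, 0.03883, 0.08738, giving 1−D = 0.39457 (working shown to 5 dp, full precision carried).
Site B: N=154, proportions 0.07792, 0.03896, 0.0974, 0.05195, 0.05195, 0.32468, 0.05844, 0.0974, 0.05844, 0.04545, 0.0974, giving 1−D = 0.84424.
Difference = |0.39457 − 0.84424| = 0.44967, i.e. 0.450 to 3 decimal places.

0.450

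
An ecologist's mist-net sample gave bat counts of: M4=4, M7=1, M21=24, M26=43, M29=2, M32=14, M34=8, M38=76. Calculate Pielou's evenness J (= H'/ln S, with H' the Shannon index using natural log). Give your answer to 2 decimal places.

0.72

Total N = 4+1+24+43+2+14+8+76 = 172, so the proportions are 0.0233, 0.0058, 0.1395, 0.25, 0.0116, 0.0814, 0.0465, 0.4419 (working shown to 4 dp, full precision carried).
H' = −Σ pᵢ ln pᵢ = −((-0.0875) + (-0.0299) + (-0.2748) + (-0.3466) + (-0.0518) + (-0.2042) + (-0.1427) + (-0.3609)) = 1.4983.
With S = 8 species, ln S = 2.0794, so J = 1.4983/2.0794 = 0.7205, i.e. 0.72 to 2 decimal places.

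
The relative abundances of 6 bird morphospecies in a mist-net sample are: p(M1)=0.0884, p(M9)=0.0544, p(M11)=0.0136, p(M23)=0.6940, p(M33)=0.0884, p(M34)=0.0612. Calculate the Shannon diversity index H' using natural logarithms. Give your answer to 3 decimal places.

1.070

Each pᵢ ln pᵢ term (working shown to 5 dp, full precision carried): 0.0884×(-2.42588)=-0.21445, 0.0544×(-2.91139)=-0.15838, 0.0136×(-4.29769)=-0.05845, 0.694×(-0.36528)=-0.25351, 0.0884×(-2.42588)=-0.21445, 0.0612×(-2.79361)=-0.17097.
Sum = -1.07020, so H' = 1.070.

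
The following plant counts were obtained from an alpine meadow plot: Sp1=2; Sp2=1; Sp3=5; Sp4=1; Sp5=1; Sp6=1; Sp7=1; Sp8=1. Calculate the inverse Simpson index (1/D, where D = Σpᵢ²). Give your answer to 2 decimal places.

Total N = 2+1+5+1+1+1+1+1 = 13, so the proportions are 0.153846, 0.076923, 0.384615, 0.076923, 0.076923, 0.076923, 0.076923, 0.076923 (working shown to 6 dp, full precision carried).
D = 0.153846² + 0.076923² + 0.384615² + 0.076923² + 0.076923² + 0.076923² + 0.076923² + 0.076923² = 0.023669 + 0.005917 + 0.147929 + 0.005917 + 0.005917 + 0.005917 + 0.005917 + 0.005917 = 0.207101.
So 1/D = 4.8286, i.e. 4.83 to 2 decimal places.

4.83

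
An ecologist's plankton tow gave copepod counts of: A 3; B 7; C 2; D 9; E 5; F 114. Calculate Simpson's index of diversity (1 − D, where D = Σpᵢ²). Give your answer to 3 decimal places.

Total N = 3+7+2+9+5+114 = 140, so the proportions are 0.02143, 0.05, 0.01429, 0.06429, 0.03571, 0.81429 (working shown to 5 dp, full precision carried).
D = 0.02143² + 0.05² + 0.01429² + 0.06429² + 0.03571² + 0.81429² = 0.00046 + 0.00250 + 0.00020 + 0.00413 + 0.00128 + 0.66306 = 0.67163.
So 1 − D = 0.32837, i.e. 0.328 to 3 decimal places.

0.328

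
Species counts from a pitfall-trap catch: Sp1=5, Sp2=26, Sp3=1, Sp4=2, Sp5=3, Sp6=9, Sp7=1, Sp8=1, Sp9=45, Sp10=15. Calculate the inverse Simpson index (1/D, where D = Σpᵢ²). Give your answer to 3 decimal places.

3.827

Total N = 5+26+1+2+3+9+1+1+45+15 = 108, so the proportions are 0.0462963, 0.2407407, 0.0092593, 0.0185185, 0.0277778, 0.0833333, 0.0092593, 0.0092593, 0.4166667, 0.1388889 (working shown to 7 dp, full precision carried).
D = 0.0462963² + 0.2407407² + 0.0092593² + 0.0185185² + 0.0277778² + 0.0833333² + 0.0092593² + 0.0092593² + 0.4166667² + 0.1388889² = 0.0021433 + 0.0579561 + 0.0000857 + 0.0003429 + 0.0007716 + 0.0069444 + 0.0000857 + 0.0000857 + 0.1736111 + 0.0192901 = 0.2613169.
So 1/D = 3.82677, i.e. 3.827 to 3 decimal places.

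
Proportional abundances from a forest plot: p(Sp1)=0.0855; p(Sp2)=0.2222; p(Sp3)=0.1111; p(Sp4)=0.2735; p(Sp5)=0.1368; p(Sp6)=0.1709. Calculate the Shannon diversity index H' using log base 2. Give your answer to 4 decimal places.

Each pᵢ log₂ pᵢ term (working shown to 6 dp, full precision carried): 0.0855×(-3.547932)=-0.303348, 0.2222×(-2.170069)=-0.482189, 0.1111×(-3.170069)=-0.352195, 0.2735×(-1.870387)=-0.511551, 0.1368×(-2.869860)=-0.392597, 0.1709×(-2.548776)=-0.435586.
Sum = -2.477466, so H' = 2.4775.

2.4775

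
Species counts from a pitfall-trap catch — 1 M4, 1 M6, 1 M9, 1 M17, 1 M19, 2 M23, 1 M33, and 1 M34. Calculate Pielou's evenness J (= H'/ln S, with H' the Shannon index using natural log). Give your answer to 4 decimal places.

Total N = 1+1+1+1+1+2+1+1 = 9, so the proportions are 0.111111, 0.111111, 0.111111, 0.111111, 0.111111, 0.222222, 0.111111, 0.111111 (working shown to 6 dp, full precision carried).
H' = −Σ pᵢ ln pᵢ = −((-0.244136) + (-0.244136) + (-0.244136) + (-0.244136) + (-0.244136) + (-0.334239) + (-0.244136) + (-0.244136)) = 2.043192.
With S = 8 species, ln S = 2.079442, so J = 2.043192/2.079442 = 0.982568, i.e. 0.9826 to 4 decimal places.

0.9826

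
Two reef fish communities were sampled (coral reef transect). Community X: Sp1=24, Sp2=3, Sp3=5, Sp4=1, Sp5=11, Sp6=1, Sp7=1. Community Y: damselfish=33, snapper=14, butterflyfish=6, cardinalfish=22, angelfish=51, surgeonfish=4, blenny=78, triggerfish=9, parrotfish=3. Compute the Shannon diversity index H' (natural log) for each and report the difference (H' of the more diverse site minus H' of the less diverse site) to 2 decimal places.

Community X: N=46, proportions 0.5217, 0.0652, 0.1087, 0.0217, 0.2391, 0.0217, 0.0217, giving H' = 1.3505 (working shown to 4 dp, full precision carried).
Community Y: N=220, proportions 0.15, 0.0636, 0.0273, 0.1, 0.2318, 0.0182, 0.3545, 0.0409, 0.0136, giving H' = 1.7570.
Difference = |1.3505 − 1.7570| = 0.4065, i.e. 0.41 to 2 decimal places.

0.41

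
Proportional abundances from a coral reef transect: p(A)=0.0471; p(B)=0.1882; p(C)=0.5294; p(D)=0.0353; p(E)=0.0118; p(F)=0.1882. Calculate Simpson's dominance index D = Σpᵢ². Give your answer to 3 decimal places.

D = 0.0471² + 0.1882² + 0.5294² + 0.0353² + 0.0118² + 0.1882² = 0.00222 + 0.03542 + 0.28026 + 0.00125 + 0.00014 + 0.03542 = 0.35471 (working shown to 5 dp, full precision carried).
To 3 decimal places, D = 0.355.

0.355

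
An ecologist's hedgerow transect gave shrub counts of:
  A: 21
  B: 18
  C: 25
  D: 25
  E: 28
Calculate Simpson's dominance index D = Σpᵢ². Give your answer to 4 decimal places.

0.2045

Total N = 21+18+25+25+28 = 117, so the proportions are 0.179487, 0.153846, 0.213675, 0.213675, 0.239316 (working shown to 6 dp, full precision carried).
D = 0.179487² + 0.153846² + 0.213675² + 0.213675² + 0.239316² = 0.032216 + 0.023669 + 0.045657 + 0.045657 + 0.057272 = 0.204471.
To 4 decimal places, D = 0.2045.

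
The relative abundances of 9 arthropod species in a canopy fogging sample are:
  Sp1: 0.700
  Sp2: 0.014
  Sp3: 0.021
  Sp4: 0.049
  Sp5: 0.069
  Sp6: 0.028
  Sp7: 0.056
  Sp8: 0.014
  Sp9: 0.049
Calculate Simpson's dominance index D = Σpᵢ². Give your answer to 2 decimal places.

0.50

D = 0.7² + 0.014² + 0.021² + 0.049² + 0.069² + 0.028² + 0.056² + 0.014² + 0.049² = 0.4900 + 0.0002 + 0.0004 + 0.0024 + 0.0048 + 0.0008 + 0.0031 + 0.0002 + 0.0024 = 0.5043 (working shown to 4 dp, full precision carried).
To 2 decimal places, D = 0.50.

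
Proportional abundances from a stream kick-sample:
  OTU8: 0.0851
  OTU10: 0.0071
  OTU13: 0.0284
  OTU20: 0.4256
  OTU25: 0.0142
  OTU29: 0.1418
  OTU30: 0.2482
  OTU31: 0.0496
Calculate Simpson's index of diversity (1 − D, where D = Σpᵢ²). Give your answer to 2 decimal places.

D = 0.0851² + 0.0071² + 0.0284² + 0.4256² + 0.0142² + 0.1418² + 0.2482² + 0.0496² = 0.0072 + 0.0001 + 0.0008 + 0.1811 + 0.0002 + 0.0201 + 0.0616 + 0.0025 = 0.2736 (working shown to 4 dp, full precision carried).
So 1 − D = 0.7264, i.e. 0.73 to 2 decimal places.

0.73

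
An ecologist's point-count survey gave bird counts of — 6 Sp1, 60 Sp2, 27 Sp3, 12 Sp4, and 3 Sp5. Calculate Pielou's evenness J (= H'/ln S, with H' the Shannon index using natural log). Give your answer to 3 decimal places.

Total N = 6+60+27+12+3 = 108, so the proportions are 0.05556, 0.55556, 0.25, 0.11111, 0.02778 (working shown to 5 dp, full precision carried).
H' = −Σ pᵢ ln pᵢ = −((-0.16058) + (-0.32655) + (-0.34657) + (-0.24414) + (-0.09954)) = 1.17738.
With S = 5 species, ln S = 1.60944, so J = 1.17738/1.60944 = 0.73154, i.e. 0.732 to 3 decimal places.

0.732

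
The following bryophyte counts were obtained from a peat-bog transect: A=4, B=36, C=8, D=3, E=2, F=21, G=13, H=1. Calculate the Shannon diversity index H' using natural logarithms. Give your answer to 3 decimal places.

Total N = 4+36+8+3+2+21+13+1 = 88, so the proportions are 0.04545, 0.40909, 0.09091, 0.03409, 0.02273, 0.23864, 0.14773, 0.01136 (working shown to 5 dp, full precision carried).
Each pᵢ ln pᵢ term: 0.04545×(-3.09104)=-0.14050, 0.40909×(-0.89382)=-0.36565, 0.09091×(-2.39790)=-0.21799, 0.03409×(-3.37872)=-0.11518, 0.02273×(-3.78419)=-0.08600, 0.23864×(-1.43281)=-0.34192, 0.14773×(-1.91239)=-0.28251, 0.01136×(-4.47734)=-0.05088.
Sum = -1.60065, so H' = 1.601.

1.601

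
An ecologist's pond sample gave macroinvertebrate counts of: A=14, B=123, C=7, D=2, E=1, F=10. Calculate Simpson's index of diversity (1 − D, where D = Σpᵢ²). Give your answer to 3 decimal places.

Total N = 14+123+7+2+1+10 = 157, so the proportions are 0.08917, 0.78344, 0.04459, 0.01274, 0.00637, 0.06369 (working shown to 5 dp, full precision carried).
D = 0.08917² + 0.78344² + 0.04459² + 0.01274² + 0.00637² + 0.06369² = 0.00795 + 0.61378 + 0.00199 + 0.00016 + 0.00004 + 0.00406 = 0.62798.
So 1 − D = 0.37202, i.e. 0.372 to 3 decimal places.

0.372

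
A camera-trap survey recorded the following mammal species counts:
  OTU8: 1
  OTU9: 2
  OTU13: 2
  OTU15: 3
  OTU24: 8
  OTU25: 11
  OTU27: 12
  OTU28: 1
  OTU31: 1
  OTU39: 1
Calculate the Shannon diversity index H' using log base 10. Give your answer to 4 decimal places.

0.8074

Total N = 1+2+2+3+8+11+12+1+1+1 = 42, so the proportions are 0.02381, 0.047619, 0.047619, 0.071429, 0.190476, 0.261905, 0.285714, 0.02381, 0.02381, 0.02381 (working shown to 6 dp, full precision carried).
Each pᵢ log₁₀ pᵢ term: 0.02381×(-1.623249)=-0.038649, 0.047619×(-1.322219)=-0.062963, 0.047619×(-1.322219)=-0.062963, 0.071429×(-1.146128)=-0.081866, 0.190476×(-0.720159)=-0.137173, 0.261905×(-0.581857)=-0.152391, 0.285714×(-0.544068)=-0.155448, 0.02381×(-1.623249)=-0.038649, 0.02381×(-1.623249)=-0.038649, 0.02381×(-1.623249)=-0.038649.
Sum = -0.807399, so H' = 0.8074.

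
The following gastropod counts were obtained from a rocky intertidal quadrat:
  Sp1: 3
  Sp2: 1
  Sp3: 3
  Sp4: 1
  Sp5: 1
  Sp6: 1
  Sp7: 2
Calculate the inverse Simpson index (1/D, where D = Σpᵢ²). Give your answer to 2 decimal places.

5.54

Total N = 3+1+3+1+1+1+2 = 12, so the proportions are 0.25, 0.083333, 0.25, 0.083333, 0.083333, 0.083333, 0.166667 (working shown to 6 dp, full precision carried).
D = 0.25² + 0.083333² + 0.25² + 0.083333² + 0.083333² + 0.083333² + 0.166667² = 0.062500 + 0.006944 + 0.062500 + 0.006944 + 0.006944 + 0.006944 + 0.027778 = 0.180556.
So 1/D = 5.5385, i.e. 5.54 to 2 decimal places.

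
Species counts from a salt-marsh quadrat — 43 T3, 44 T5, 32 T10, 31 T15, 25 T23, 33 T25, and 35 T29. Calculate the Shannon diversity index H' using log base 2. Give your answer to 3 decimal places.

Total N = 43+44+32+31+25+33+35 = 243, so the proportions are 0.17695, 0.18107, 0.13169, 0.12757, 0.10288, 0.1358, 0.14403 (working shown to 5 dp, full precision carried).
Each pᵢ log₂ pᵢ term: 0.17695×(-2.49855)=-0.44213, 0.18107×(-2.46538)=-0.44641, 0.13169×(-2.92481)=-0.38516, 0.12757×(-2.97062)=-0.37897, 0.10288×(-3.28096)=-0.33755, 0.1358×(-2.88042)=-0.39117, 0.14403×(-2.79553)=-0.40265.
Sum = -2.78403, so H' = 2.784.

2.784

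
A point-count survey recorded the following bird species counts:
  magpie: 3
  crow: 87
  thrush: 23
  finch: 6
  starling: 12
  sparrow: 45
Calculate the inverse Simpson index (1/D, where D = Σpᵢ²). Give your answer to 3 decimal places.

3.004

Total N = 3+87+23+6+12+45 = 176, so the proportions are 0.017045, 0.494318, 0.130682, 0.034091, 0.068182, 0.255682 (working shown to 6 dp, full precision carried).
D = 0.017045² + 0.494318² + 0.130682² + 0.034091² + 0.068182² + 0.255682² = 0.000291 + 0.244350 + 0.017078 + 0.001162 + 0.004649 + 0.065373 = 0.332903.
So 1/D = 3.00388, i.e. 3.004 to 3 decimal places.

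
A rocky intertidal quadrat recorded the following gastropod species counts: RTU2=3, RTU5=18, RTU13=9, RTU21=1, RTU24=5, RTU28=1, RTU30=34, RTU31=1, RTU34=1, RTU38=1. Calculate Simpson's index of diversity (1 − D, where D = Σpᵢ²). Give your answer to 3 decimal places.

0.708

Total N = 3+18+9+1+5+1+34+1+1+1 = 74, so the proportions are 0.04054, 0.24324, 0.12162, 0.01351, 0.06757, 0.01351, 0.45946, 0.01351, 0.01351, 0.01351 (working shown to 5 dp, full precision carried).
D = 0.04054² + 0.24324² + 0.12162² + 0.01351² + 0.06757² + 0.01351² + 0.45946² + 0.01351² + 0.01351² + 0.01351² = 0.00164 + 0.05917 + 0.01479 + 0.00018 + 0.00457 + 0.00018 + 0.21110 + 0.00018 + 0.00018 + 0.00018 = 0.29218.
So 1 − D = 0.70782, i.e. 0.708 to 3 decimal places.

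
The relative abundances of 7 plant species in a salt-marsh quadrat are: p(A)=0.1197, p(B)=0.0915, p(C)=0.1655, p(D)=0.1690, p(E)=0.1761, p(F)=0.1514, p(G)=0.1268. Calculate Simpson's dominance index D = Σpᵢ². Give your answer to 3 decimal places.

0.149

D = 0.1197² + 0.0915² + 0.1655² + 0.169² + 0.1761² + 0.1514² + 0.1268² = 0.01433 + 0.00837 + 0.02739 + 0.02856 + 0.03101 + 0.02292 + 0.01608 = 0.14866 (working shown to 5 dp, full precision carried).
To 3 decimal places, D = 0.149.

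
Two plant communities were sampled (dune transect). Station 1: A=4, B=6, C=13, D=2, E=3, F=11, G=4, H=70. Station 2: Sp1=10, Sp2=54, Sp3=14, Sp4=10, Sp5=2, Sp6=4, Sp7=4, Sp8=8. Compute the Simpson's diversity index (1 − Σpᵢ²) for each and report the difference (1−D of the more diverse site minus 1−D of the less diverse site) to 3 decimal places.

0.109

Station 1: N=113, proportions 0.0354, 0.0531, 0.11504, 0.0177, 0.02655, 0.09735, 0.0354, 0.61947, giving 1−D = 0.58720 (working shown to 5 dp, full precision carried).
Station 2: N=106, proportions 0.09434, 0.50943, 0.13208, 0.09434, 0.01887, 0.03774, 0.03774, 0.07547, giving 1−D = 0.69633.
Difference = |0.58720 − 0.69633| = 0.10913, i.e. 0.109 to 3 decimal places.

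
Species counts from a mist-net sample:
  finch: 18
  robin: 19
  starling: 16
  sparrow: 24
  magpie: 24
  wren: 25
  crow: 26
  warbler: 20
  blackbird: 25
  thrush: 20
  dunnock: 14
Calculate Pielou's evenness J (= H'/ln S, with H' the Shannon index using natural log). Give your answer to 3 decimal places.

Total N = 18+19+16+24+24+25+26+20+25+20+14 = 231, so the proportions are 0.07792, 0.08225, 0.06926, 0.1039, 0.1039, 0.10823, 0.11255, 0.08658, 0.10823, 0.08658, 0.06061 (working shown to 5 dp, full precision carried).
H' = −Σ pᵢ ln pᵢ = −((-0.19886) + (-0.20546) + (-0.18492) + (-0.23526) + (-0.23526) + (-0.24064) + (-0.24585) + (-0.21183) + (-0.24064) + (-0.21183) + (-0.16990)) = 2.38047.
With S = 11 species, ln S = 2.39790, so J = 2.38047/2.39790 = 0.99273, i.e. 0.993 to 3 decimal places.

0.993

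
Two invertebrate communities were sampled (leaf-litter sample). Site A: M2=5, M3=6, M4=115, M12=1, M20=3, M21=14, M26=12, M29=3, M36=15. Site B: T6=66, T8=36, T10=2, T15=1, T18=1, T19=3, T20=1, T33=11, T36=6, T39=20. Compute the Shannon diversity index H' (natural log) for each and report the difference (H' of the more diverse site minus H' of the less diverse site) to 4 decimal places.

Site A: N=174, proportions 0.028736, 0.034483, 0.66092, 0.005747, 0.017241, 0.08046, 0.068966, 0.017241, 0.086207, giving H' = 1.259957 (working shown to 6 dp, full precision carried).
Site B: N=147, proportions 0.44898, 0.244898, 0.013605, 0.006803, 0.006803, 0.020408, 0.006803, 0.07483, 0.040816, 0.136054, giving H' = 1.539765.
Difference = |1.259957 − 1.539765| = 0.279808, i.e. 0.2798 to 4 decimal places.

0.2798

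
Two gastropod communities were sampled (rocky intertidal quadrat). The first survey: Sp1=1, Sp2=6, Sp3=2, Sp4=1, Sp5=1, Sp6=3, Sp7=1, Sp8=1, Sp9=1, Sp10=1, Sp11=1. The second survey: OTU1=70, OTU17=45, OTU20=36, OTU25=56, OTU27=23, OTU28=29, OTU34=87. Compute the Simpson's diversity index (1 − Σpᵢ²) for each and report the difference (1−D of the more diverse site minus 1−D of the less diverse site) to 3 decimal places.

The first survey: N=19, proportions 0.05263, 0.31579, 0.10526, 0.05263, 0.05263, 0.15789, 0.05263, 0.05263, 0.05263, 0.05263, 0.05263, giving 1−D = 0.84211 (working shown to 5 dp, full precision carried).
The second survey: N=346, proportions 0.20231, 0.13006, 0.10405, 0.16185, 0.06647, 0.08382, 0.25145, giving 1−D = 0.83047.
Difference = |0.84211 − 0.83047| = 0.01164, i.e. 0.012 to 3 decimal places.

0.012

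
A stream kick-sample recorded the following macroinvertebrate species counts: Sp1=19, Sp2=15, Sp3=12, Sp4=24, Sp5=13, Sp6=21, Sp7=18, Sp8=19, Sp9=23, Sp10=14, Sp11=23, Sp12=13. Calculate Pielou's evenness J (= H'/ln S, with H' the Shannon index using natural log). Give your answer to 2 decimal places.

0.99

Total N = 19+15+12+24+13+21+18+19+23+14+23+13 = 214, so the proportions are 0.0888, 0.0701, 0.0561, 0.1121, 0.0607, 0.0981, 0.0841, 0.0888, 0.1075, 0.0654, 0.1075, 0.0607 (working shown to 4 dp, full precision carried).
H' = −Σ pᵢ ln pᵢ = −((-0.2150) + (-0.1863) + (-0.1616) + (-0.2454) + (-0.1702) + (-0.2278) + (-0.2082) + (-0.2150) + (-0.2397) + (-0.1784) + (-0.2397) + (-0.1702)) = 2.4574.
With S = 12 species, ln S = 2.4849, so J = 2.4574/2.4849 = 0.9889, i.e. 0.99 to 2 decimal places.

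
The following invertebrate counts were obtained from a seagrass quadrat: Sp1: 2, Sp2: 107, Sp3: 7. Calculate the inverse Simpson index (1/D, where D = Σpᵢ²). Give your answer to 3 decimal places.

1.170

Total N = 2+107+7 = 116, so the proportions are 0.017241, 0.922414, 0.060345 (working shown to 6 dp, full precision carried).
D = 0.017241² + 0.922414² + 0.060345² = 0.000297 + 0.850847 + 0.003641 = 0.854786.
So 1/D = 1.16988, i.e. 1.170 to 3 decimal places.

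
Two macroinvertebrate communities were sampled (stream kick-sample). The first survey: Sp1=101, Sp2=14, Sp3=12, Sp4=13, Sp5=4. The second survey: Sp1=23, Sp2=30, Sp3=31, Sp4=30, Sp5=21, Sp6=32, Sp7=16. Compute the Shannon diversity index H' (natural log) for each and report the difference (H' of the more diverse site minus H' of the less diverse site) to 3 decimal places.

0.922

The first survey: N=144, proportions 0.70139, 0.09722, 0.08333, 0.09028, 0.02778, giving H' = 0.99910 (working shown to 5 dp, full precision carried).
The second survey: N=183, proportions 0.12568, 0.16393, 0.1694, 0.16393, 0.11475, 0.17486, 0.08743, giving H' = 1.92073.
Difference = |0.99910 − 1.92073| = 0.92163, i.e. 0.922 to 3 decimal places.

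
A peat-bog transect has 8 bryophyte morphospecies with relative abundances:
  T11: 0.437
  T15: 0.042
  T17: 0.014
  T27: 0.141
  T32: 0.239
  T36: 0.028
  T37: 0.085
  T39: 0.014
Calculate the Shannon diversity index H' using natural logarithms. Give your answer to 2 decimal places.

Each pᵢ ln pᵢ term (working shown to 4 dp, full precision carried): 0.437×(-0.8278)=-0.3618, 0.042×(-3.1701)=-0.1331, 0.014×(-4.2687)=-0.0598, 0.141×(-1.9590)=-0.2762, 0.239×(-1.4313)=-0.3421, 0.028×(-3.5756)=-0.1001, 0.085×(-2.4651)=-0.2095, 0.014×(-4.2687)=-0.0598.
Sum = -1.5424, so H' = 1.54.

1.54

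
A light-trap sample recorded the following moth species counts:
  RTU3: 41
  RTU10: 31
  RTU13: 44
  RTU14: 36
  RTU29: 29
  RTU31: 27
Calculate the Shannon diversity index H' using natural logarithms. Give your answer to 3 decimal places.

Total N = 41+31+44+36+29+27 = 208, so the proportions are 0.19712, 0.14904, 0.21154, 0.17308, 0.13942, 0.12981 (working shown to 5 dp, full precision carried).
Each pᵢ ln pᵢ term: 0.19712×(-1.62397)=-0.32011, 0.14904×(-1.90355)=-0.28370, 0.21154×(-1.55335)=-0.32859, 0.17308×(-1.75402)=-0.30358, 0.13942×(-1.97024)=-0.27470, 0.12981×(-2.04170)=-0.26503.
Sum = -1.77571, so H' = 1.776.

1.776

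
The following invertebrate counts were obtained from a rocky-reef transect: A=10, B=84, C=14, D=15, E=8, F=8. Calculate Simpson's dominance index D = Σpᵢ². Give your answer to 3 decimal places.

Total N = 10+84+14+15+8+8 = 139, so the proportions are 0.07194, 0.60432, 0.10072, 0.10791, 0.05755, 0.05755 (working shown to 5 dp, full precision carried).
D = 0.07194² + 0.60432² + 0.10072² + 0.10791² + 0.05755² + 0.05755² = 0.00518 + 0.36520 + 0.01014 + 0.01165 + 0.00331 + 0.00331 = 0.39879.
To 3 decimal places, D = 0.399.

0.399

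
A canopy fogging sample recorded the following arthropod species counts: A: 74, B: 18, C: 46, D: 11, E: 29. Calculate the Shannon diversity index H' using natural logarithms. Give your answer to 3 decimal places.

Total N = 74+18+46+11+29 = 178, so the proportions are 0.41573, 0.10112, 0.25843, 0.0618, 0.16292 (working shown to 5 dp, full precision carried).
Each pᵢ ln pᵢ term: 0.41573×(-0.87772)=-0.36489, 0.10112×(-2.29141)=-0.23172, 0.25843×(-1.35314)=-0.34969, 0.0618×(-2.78389)=-0.17204, 0.16292×(-1.81449)=-0.29562.
Sum = -1.41396, so H' = 1.414.

1.414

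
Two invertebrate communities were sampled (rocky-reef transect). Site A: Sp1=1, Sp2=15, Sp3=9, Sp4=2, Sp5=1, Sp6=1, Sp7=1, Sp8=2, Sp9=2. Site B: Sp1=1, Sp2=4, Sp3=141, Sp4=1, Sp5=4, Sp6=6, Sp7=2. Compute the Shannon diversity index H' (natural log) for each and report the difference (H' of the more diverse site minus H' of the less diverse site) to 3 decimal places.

1.093

Site A: N=34, proportions 0.029412, 0.441176, 0.264706, 0.058824, 0.029412, 0.029412, 0.029412, 0.058824, 0.058824, giving H' = 1.627694 (working shown to 6 dp, full precision carried).
Site B: N=159, proportions 0.006289, 0.025157, 0.886792, 0.006289, 0.025157, 0.037736, 0.012579, giving H' = 0.534298.
Difference = |1.627694 − 0.534298| = 1.093396, i.e. 1.093 to 3 decimal places.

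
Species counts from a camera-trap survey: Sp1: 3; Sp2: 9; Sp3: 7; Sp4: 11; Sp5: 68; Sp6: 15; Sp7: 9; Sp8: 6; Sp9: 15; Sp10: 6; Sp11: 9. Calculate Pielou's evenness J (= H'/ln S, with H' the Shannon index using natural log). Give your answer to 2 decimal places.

Total N = 3+9+7+11+68+15+9+6+15+6+9 = 158, so the proportions are 0.019, 0.057, 0.0443, 0.0696, 0.4304, 0.0949, 0.057, 0.038, 0.0949, 0.038, 0.057 (working shown to 4 dp, full precision carried).
H' = −Σ pᵢ ln pᵢ = −((-0.0753) + (-0.1632) + (-0.1381) + (-0.1855) + (-0.3628) + (-0.2235) + (-0.1632) + (-0.1242) + (-0.2235) + (-0.1242) + (-0.1632)) = 1.9468.
With S = 11 species, ln S = 2.3979, so J = 1.9468/2.3979 = 0.8119, i.e. 0.81 to 2 decimal places.

0.81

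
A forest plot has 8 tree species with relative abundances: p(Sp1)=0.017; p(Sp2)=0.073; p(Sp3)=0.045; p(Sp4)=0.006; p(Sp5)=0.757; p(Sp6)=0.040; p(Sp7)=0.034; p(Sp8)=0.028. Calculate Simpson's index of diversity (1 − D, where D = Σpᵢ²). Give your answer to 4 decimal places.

0.4157

D = 0.017² + 0.073² + 0.045² + 0.006² + 0.757² + 0.04² + 0.034² + 0.028² = 0.000289 + 0.005329 + 0.002025 + 0.000036 + 0.573049 + 0.001600 + 0.001156 + 0.000784 = 0.584268 (working shown to 6 dp, full precision carried).
So 1 − D = 0.415732, i.e. 0.4157 to 4 decimal places.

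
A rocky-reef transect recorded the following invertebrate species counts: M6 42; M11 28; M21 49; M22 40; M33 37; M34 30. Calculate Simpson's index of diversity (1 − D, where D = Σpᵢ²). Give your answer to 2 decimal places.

0.83

Total N = 42+28+49+40+37+30 = 226, so the proportions are 0.1858, 0.1239, 0.2168, 0.177, 0.1637, 0.1327 (working shown to 4 dp, full precision carried).
D = 0.1858² + 0.1239² + 0.2168² + 0.177² + 0.1637² + 0.1327² = 0.0345 + 0.0153 + 0.0470 + 0.0313 + 0.0268 + 0.0176 = 0.1726.
So 1 − D = 0.8274, i.e. 0.83 to 2 decimal places.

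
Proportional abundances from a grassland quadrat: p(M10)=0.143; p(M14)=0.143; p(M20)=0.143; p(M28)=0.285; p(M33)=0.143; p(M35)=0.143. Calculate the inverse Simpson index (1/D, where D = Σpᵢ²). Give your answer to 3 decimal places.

D = 0.143² + 0.143² + 0.143² + 0.285² + 0.143² + 0.143² = 0.0204490 + 0.0204490 + 0.0204490 + 0.0812250 + 0.0204490 + 0.0204490 = 0.1834700 (working shown to 7 dp, full precision carried).
So 1/D = 5.45048, i.e. 5.450 to 3 decimal places.

5.450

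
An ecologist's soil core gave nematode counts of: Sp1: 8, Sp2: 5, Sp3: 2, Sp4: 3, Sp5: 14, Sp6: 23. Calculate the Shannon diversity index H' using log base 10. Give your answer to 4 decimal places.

Total N = 8+5+2+3+14+23 = 55, so the proportions are 0.145455, 0.090909, 0.036364, 0.054545, 0.254545, 0.418182 (working shown to 6 dp, full precision carried).
Each pᵢ log₁₀ pᵢ term: 0.145455×(-0.837273)=-0.121785, 0.090909×(-1.041393)=-0.094672, 0.036364×(-1.439333)=-0.052339, 0.054545×(-1.263241)=-0.068904, 0.254545×(-0.594235)=-0.151260, 0.418182×(-0.378635)=-0.158338.
Sum = -0.647299, so H' = 0.6473.

0.6473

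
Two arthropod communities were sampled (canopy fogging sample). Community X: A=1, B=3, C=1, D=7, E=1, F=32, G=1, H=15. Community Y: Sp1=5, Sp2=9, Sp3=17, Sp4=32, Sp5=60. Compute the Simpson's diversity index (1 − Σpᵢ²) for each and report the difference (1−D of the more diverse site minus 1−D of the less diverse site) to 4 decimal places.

0.0206

Community X: N=61, proportions 0.016393, 0.04918, 0.016393, 0.114754, 0.016393, 0.52459, 0.016393, 0.245902, giving 1−D = 0.647675 (working shown to 6 dp, full precision carried).
Community Y: N=123, proportions 0.04065, 0.073171, 0.138211, 0.260163, 0.487805, giving 1−D = 0.668253.
Difference = |0.647675 − 0.668253| = 0.020578, i.e. 0.0206 to 4 decimal places.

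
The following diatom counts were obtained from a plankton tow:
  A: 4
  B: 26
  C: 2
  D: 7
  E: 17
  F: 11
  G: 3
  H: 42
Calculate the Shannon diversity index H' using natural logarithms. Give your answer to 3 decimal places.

Total N = 4+26+2+7+17+11+3+42 = 112, so the proportions are 0.03571, 0.23214, 0.01786, 0.0625, 0.15179, 0.09821, 0.02679, 0.375 (working shown to 5 dp, full precision carried).
Each pᵢ ln pᵢ term: 0.03571×(-3.33220)=-0.11901, 0.23214×(-1.46040)=-0.33902, 0.01786×(-4.02535)=-0.07188, 0.0625×(-2.77259)=-0.17329, 0.15179×(-1.88529)=-0.28616, 0.09821×(-2.32060)=-0.22792, 0.02679×(-3.61989)=-0.09696, 0.375×(-0.98083)=-0.36781.
Sum = -1.68205, so H' = 1.682.

1.682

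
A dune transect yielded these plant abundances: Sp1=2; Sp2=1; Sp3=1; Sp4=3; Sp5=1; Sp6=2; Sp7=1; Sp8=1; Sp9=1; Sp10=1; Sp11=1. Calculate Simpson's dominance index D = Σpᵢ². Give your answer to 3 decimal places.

0.111

Total N = 2+1+1+3+1+2+1+1+1+1+1 = 15, so the proportions are 0.13333, 0.06667, 0.06667, 0.2, 0.06667, 0.13333, 0.06667, 0.06667, 0.06667, 0.06667, 0.06667 (working shown to 5 dp, full precision carried).
D = 0.13333² + 0.06667² + 0.06667² + 0.2² + 0.06667² + 0.13333² + 0.06667² + 0.06667² + 0.06667² + 0.06667² + 0.06667² = 0.01778 + 0.00444 + 0.00444 + 0.04000 + 0.00444 + 0.01778 + 0.00444 + 0.00444 + 0.00444 + 0.00444 + 0.00444 = 0.11111.
To 3 decimal places, D = 0.111.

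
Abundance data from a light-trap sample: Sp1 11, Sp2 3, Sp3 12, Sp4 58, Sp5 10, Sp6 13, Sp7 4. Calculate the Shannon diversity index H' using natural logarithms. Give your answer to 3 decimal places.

1.494

Total N = 11+3+12+58+10+13+4 = 111, so the proportions are 0.0991, 0.02703, 0.10811, 0.52252, 0.09009, 0.11712, 0.03604 (working shown to 5 dp, full precision carried).
Each pᵢ ln pᵢ term: 0.0991×(-2.31163)=-0.22908, 0.02703×(-3.61092)=-0.09759, 0.10811×(-2.22462)=-0.24050, 0.52252×(-0.64909)=-0.33916, 0.09009×(-2.40695)=-0.21684, 0.11712×(-2.14458)=-0.25117, 0.03604×(-3.32324)=-0.11976.
Sum = -1.49410, so H' = 1.494.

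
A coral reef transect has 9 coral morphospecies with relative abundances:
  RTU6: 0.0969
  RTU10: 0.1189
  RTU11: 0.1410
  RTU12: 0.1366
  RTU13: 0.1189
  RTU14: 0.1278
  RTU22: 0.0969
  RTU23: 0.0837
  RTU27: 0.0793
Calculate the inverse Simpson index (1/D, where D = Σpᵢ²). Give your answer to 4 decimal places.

D = 0.0969² + 0.1189² + 0.141² + 0.1366² + 0.1189² + 0.1278² + 0.0969² + 0.0837² + 0.0793² = 0.00938961 + 0.01413721 + 0.01988100 + 0.01865956 + 0.01413721 + 0.01633284 + 0.00938961 + 0.00700569 + 0.00628849 = 0.11522122 (working shown to 8 dp, full precision carried).
So 1/D = 8.678957, i.e. 8.6790 to 4 decimal places.

8.6790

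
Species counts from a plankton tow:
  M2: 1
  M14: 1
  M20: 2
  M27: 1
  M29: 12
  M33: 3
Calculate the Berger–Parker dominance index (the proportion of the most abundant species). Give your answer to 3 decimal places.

Total N = 1+1+2+1+12+3 = 20, so the proportions are 0.05, 0.05, 0.1, 0.05, 0.6, 0.15 (working shown to 5 dp, full precision carried).
The largest proportion is 0.6, i.e. d = 0.600 to 3 decimal places.

0.600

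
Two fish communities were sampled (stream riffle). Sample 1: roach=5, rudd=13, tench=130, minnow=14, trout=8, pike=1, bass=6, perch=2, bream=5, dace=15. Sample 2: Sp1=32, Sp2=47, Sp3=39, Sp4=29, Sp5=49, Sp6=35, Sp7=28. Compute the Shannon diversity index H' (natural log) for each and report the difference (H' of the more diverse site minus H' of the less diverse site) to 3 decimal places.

0.594

Sample 1: N=199, proportions 0.02513, 0.06533, 0.65327, 0.07035, 0.0402, 0.00503, 0.03015, 0.01005, 0.02513, 0.07538, giving H' = 1.33070 (working shown to 5 dp, full precision carried).
Sample 2: N=259, proportions 0.12355, 0.18147, 0.15058, 0.11197, 0.18919, 0.13514, 0.10811, giving H' = 1.92428.
Difference = |1.33070 − 1.92428| = 0.59358, i.e. 0.594 to 3 decimal places.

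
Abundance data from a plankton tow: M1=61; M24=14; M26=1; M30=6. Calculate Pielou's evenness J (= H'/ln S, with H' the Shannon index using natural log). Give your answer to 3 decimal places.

Total N = 61+14+1+6 = 82, so the proportions are 0.7439, 0.17073, 0.0122, 0.07317 (working shown to 5 dp, full precision carried).
H' = −Σ pᵢ ln pᵢ = −((-0.22008) + (-0.30180) + (-0.05374) + (-0.19134)) = 0.76696.
With S = 4 species, ln S = 1.38629, so J = 0.76696/1.38629 = 0.55324, i.e. 0.553 to 3 decimal places.

0.553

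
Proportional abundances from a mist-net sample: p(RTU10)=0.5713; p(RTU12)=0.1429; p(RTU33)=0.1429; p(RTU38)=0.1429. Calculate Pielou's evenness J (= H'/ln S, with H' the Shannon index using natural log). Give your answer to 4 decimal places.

0.8324

H' = −Σ pᵢ ln pᵢ = −((-0.319837) + (-0.278028) + (-0.278028) + (-0.278028)) = 1.153920 (working shown to 6 dp, full precision carried).
With S = 4 species, ln S = 1.386294, so J = 1.153920/1.386294 = 0.832377, i.e. 0.8324 to 4 decimal places.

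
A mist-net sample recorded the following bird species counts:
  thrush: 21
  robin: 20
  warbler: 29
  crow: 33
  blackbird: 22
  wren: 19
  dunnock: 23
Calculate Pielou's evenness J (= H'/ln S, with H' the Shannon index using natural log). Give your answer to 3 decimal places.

0.990

Total N = 21+20+29+33+22+19+23 = 167, so the proportions are 0.12575, 0.11976, 0.17365, 0.1976, 0.13174, 0.11377, 0.13772 (working shown to 5 dp, full precision carried).
H' = −Σ pᵢ ln pᵢ = −((-0.26074) + (-0.25416) + (-0.30401) + (-0.32041) + (-0.26702) + (-0.24729) + (-0.27304)) = 1.92668.
With S = 7 species, ln S = 1.94591, so J = 1.92668/1.94591 = 0.99012, i.e. 0.990 to 3 decimal places.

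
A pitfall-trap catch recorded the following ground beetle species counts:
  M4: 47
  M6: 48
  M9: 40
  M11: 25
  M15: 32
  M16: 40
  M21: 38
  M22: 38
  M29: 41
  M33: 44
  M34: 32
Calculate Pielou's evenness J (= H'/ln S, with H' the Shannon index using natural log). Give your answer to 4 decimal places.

Total N = 47+48+40+25+32+40+38+38+41+44+32 = 425, so the proportions are 0.110588, 0.112941, 0.094118, 0.058824, 0.075294, 0.094118, 0.089412, 0.089412, 0.096471, 0.103529, 0.075294 (working shown to 6 dp, full precision carried).
H' = −Σ pᵢ ln pᵢ = −((-0.243509) + (-0.246312) + (-0.222420) + (-0.166660) + (-0.194737) + (-0.222420) + (-0.215885) + (-0.215885) + (-0.225598) + (-0.234794) + (-0.194737)) = 2.382957.
With S = 11 species, ln S = 2.397895, so J = 2.382957/2.397895 = 0.993770, i.e. 0.9938 to 4 decimal places.

0.9938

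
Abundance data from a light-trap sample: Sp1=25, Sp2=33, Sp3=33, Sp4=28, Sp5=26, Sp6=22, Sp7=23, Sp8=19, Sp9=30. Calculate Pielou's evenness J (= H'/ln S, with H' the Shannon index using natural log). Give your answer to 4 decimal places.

0.9931

Total N = 25+33+33+28+26+22+23+19+30 = 239, so the proportions are 0.104603, 0.138075, 0.138075, 0.117155, 0.108787, 0.09205, 0.096234, 0.079498, 0.125523 (working shown to 6 dp, full precision carried).
H' = −Σ pᵢ ln pᵢ = −((-0.236149) + (-0.273383) + (-0.273383) + (-0.251210) + (-0.241329) + (-0.219579) + (-0.225282) + (-0.201291) + (-0.260494)) = 2.182099.
With S = 9 species, ln S = 2.197225, so J = 2.182099/2.197225 = 0.993116, i.e. 0.9931 to 4 decimal places.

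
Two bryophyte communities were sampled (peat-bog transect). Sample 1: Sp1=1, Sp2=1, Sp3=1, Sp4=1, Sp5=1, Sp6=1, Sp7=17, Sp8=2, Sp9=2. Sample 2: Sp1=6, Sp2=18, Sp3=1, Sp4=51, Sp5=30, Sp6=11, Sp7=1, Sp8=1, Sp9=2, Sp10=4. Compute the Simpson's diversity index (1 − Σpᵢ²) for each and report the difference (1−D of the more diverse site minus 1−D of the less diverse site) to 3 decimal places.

0.159

Sample 1: N=27, proportions 0.03704, 0.03704, 0.03704, 0.03704, 0.03704, 0.03704, 0.62963, 0.07407, 0.07407, giving 1−D = 0.58436 (working shown to 5 dp, full precision carried).
Sample 2: N=125, proportions 0.048, 0.144, 0.008, 0.408, 0.24, 0.088, 0.008, 0.008, 0.016, 0.032, giving 1−D = 0.74368.
Difference = |0.58436 − 0.74368| = 0.15932, i.e. 0.159 to 3 decimal places.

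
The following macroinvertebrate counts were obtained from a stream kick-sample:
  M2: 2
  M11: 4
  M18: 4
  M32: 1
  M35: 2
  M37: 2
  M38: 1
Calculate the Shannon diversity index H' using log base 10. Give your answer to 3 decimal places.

Total N = 2+4+4+1+2+2+1 = 16, so the proportions are 0.125, 0.25, 0.25, 0.0625, 0.125, 0.125, 0.0625 (working shown to 5 dp, full precision carried).
Each pᵢ log₁₀ pᵢ term: 0.125×(-0.90309)=-0.11289, 0.25×(-0.60206)=-0.15051, 0.25×(-0.60206)=-0.15051, 0.0625×(-1.20412)=-0.07526, 0.125×(-0.90309)=-0.11289, 0.125×(-0.90309)=-0.11289, 0.0625×(-1.20412)=-0.07526.
Sum = -0.79020, so H' = 0.790.

0.790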